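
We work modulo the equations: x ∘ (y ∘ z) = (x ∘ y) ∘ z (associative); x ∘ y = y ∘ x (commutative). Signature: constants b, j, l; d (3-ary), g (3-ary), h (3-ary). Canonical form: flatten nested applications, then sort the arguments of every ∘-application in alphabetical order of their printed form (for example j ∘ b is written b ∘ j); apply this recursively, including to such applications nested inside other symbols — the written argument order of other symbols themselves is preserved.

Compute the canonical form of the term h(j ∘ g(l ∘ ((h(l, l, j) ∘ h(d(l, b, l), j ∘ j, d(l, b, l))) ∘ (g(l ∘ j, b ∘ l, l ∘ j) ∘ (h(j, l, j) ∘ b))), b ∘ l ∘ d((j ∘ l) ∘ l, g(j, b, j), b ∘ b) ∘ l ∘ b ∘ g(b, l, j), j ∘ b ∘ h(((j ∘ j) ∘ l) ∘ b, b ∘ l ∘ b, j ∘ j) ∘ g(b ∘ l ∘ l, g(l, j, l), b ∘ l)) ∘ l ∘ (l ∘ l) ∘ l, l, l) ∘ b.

Answer: b ∘ h(g(b ∘ g(j ∘ l, b ∘ l, j ∘ l) ∘ h(d(l, b, l), j ∘ j, d(l, b, l)) ∘ h(j, l, j) ∘ h(l, l, j) ∘ l, b ∘ b ∘ d(j ∘ l ∘ l, g(j, b, j), b ∘ b) ∘ g(b, l, j) ∘ l ∘ l, b ∘ g(b ∘ l ∘ l, g(l, j, l), b ∘ l) ∘ h(b ∘ j ∘ j ∘ l, b ∘ b ∘ l, j ∘ j) ∘ j) ∘ j ∘ l ∘ l ∘ l ∘ l, l, l)

Derivation:
Canonicalize subterm:  h(j ∘ g(l ∘ ((h(l, l, j) ∘ h(d(l, b, l), j ∘ j, d(l, b, l))) ∘ (g(l ∘ j, b ∘ l, l ∘ j) ∘ (h(j, l, j) ∘ b))), b ∘ l ∘ d((j ∘ l) ∘ l, g(j, b, j), b ∘ b) ∘ l ∘ b ∘ g(b, l, j), j ∘ b ∘ h(((j ∘ j) ∘ l) ∘ b, b ∘ l ∘ b, j ∘ j) ∘ g(b ∘ l ∘ l, g(l, j, l), b ∘ l)) ∘ l ∘ (l ∘ l) ∘ l, l, l)  →  h(g(b ∘ g(j ∘ l, b ∘ l, j ∘ l) ∘ h(d(l, b, l), j ∘ j, d(l, b, l)) ∘ h(j, l, j) ∘ h(l, l, j) ∘ l, b ∘ b ∘ d(j ∘ l ∘ l, g(j, b, j), b ∘ b) ∘ g(b, l, j) ∘ l ∘ l, b ∘ g(b ∘ l ∘ l, g(l, j, l), b ∘ l) ∘ h(b ∘ j ∘ j ∘ l, b ∘ b ∘ l, j ∘ j) ∘ j) ∘ j ∘ l ∘ l ∘ l ∘ l, l, l)
Sort arguments:  b ∘ h(g(b ∘ g(j ∘ l, b ∘ l, j ∘ l) ∘ h(d(l, b, l), j ∘ j, d(l, b, l)) ∘ h(j, l, j) ∘ h(l, l, j) ∘ l, b ∘ b ∘ d(j ∘ l ∘ l, g(j, b, j), b ∘ b) ∘ g(b, l, j) ∘ l ∘ l, b ∘ g(b ∘ l ∘ l, g(l, j, l), b ∘ l) ∘ h(b ∘ j ∘ j ∘ l, b ∘ b ∘ l, j ∘ j) ∘ j) ∘ j ∘ l ∘ l ∘ l ∘ l, l, l)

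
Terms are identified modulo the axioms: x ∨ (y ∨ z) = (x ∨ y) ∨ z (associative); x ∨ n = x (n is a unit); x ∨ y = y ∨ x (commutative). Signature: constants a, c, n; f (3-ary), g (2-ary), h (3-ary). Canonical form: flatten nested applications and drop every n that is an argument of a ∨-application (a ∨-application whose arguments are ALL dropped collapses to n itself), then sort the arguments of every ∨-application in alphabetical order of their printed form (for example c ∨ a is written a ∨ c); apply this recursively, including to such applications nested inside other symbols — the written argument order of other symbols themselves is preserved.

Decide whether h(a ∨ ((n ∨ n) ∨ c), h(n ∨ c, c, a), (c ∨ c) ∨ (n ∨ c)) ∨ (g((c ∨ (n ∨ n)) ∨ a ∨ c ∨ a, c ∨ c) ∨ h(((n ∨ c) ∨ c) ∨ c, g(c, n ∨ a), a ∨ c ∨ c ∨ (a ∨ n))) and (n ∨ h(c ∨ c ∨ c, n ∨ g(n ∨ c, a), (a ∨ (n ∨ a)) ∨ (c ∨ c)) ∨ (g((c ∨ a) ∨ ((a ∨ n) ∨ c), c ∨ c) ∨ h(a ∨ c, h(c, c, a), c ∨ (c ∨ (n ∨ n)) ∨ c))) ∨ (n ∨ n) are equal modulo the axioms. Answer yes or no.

Answer: yes — both canonical forms are g(a ∨ a ∨ c ∨ c, c ∨ c) ∨ h(a ∨ c, h(c, c, a), c ∨ c ∨ c) ∨ h(c ∨ c ∨ c, g(c, a), a ∨ a ∨ c ∨ c)

Derivation:
Left:  h(a ∨ ((n ∨ n) ∨ c), h(n ∨ c, c, a), (c ∨ c) ∨ (n ∨ c)) ∨ (g((c ∨ (n ∨ n)) ∨ a ∨ c ∨ a, c ∨ c) ∨ h(((n ∨ c) ∨ c) ∨ c, g(c, n ∨ a), a ∨ c ∨ c ∨ (a ∨ n)))
  Un-nest:  h(a ∨ ((n ∨ n) ∨ c), h(n ∨ c, c, a), (c ∨ c) ∨ (n ∨ c)) ∨ g((c ∨ (n ∨ n)) ∨ a ∨ c ∨ a, c ∨ c) ∨ h(((n ∨ c) ∨ c) ∨ c, g(c, n ∨ a), a ∨ c ∨ c ∨ (a ∨ n))
  Inside:  h(a ∨ ((n ∨ n) ∨ c), h(n ∨ c, c, a), (c ∨ c) ∨ (n ∨ c))  →  h(a ∨ c, h(c, c, a), c ∨ c ∨ c)
  Inside:  g((c ∨ (n ∨ n)) ∨ a ∨ c ∨ a, c ∨ c)  →  g(a ∨ a ∨ c ∨ c, c ∨ c)
  Canonicalize subterm:  h(((n ∨ c) ∨ c) ∨ c, g(c, n ∨ a), a ∨ c ∨ c ∨ (a ∨ n))  →  h(c ∨ c ∨ c, g(c, a), a ∨ a ∨ c ∨ c)
  Sort arguments:  g(a ∨ a ∨ c ∨ c, c ∨ c) ∨ h(a ∨ c, h(c, c, a), c ∨ c ∨ c) ∨ h(c ∨ c ∨ c, g(c, a), a ∨ a ∨ c ∨ c)
Right:  (n ∨ h(c ∨ c ∨ c, n ∨ g(n ∨ c, a), (a ∨ (n ∨ a)) ∨ (c ∨ c)) ∨ (g((c ∨ a) ∨ ((a ∨ n) ∨ c), c ∨ c) ∨ h(a ∨ c, h(c, c, a), c ∨ (c ∨ (n ∨ n)) ∨ c))) ∨ (n ∨ n)
  Flatten:  n ∨ h(c ∨ c ∨ c, n ∨ g(n ∨ c, a), (a ∨ (n ∨ a)) ∨ (c ∨ c)) ∨ g((c ∨ a) ∨ ((a ∨ n) ∨ c), c ∨ c) ∨ h(a ∨ c, h(c, c, a), c ∨ (c ∨ (n ∨ n)) ∨ c) ∨ n ∨ n
  Canonicalize subterm:  h(c ∨ c ∨ c, n ∨ g(n ∨ c, a), (a ∨ (n ∨ a)) ∨ (c ∨ c))  →  h(c ∨ c ∨ c, g(c, a), a ∨ a ∨ c ∨ c)
  Canonicalize subterm:  g((c ∨ a) ∨ ((a ∨ n) ∨ c), c ∨ c)  →  g(a ∨ a ∨ c ∨ c, c ∨ c)
  Simplify inside:  h(a ∨ c, h(c, c, a), c ∨ (c ∨ (n ∨ n)) ∨ c)  →  h(a ∨ c, h(c, c, a), c ∨ c ∨ c)
  Units out:  drop n (×3)
  Sort arguments:  g(a ∨ a ∨ c ∨ c, c ∨ c) ∨ h(a ∨ c, h(c, c, a), c ∨ c ∨ c) ∨ h(c ∨ c ∨ c, g(c, a), a ∨ a ∨ c ∨ c)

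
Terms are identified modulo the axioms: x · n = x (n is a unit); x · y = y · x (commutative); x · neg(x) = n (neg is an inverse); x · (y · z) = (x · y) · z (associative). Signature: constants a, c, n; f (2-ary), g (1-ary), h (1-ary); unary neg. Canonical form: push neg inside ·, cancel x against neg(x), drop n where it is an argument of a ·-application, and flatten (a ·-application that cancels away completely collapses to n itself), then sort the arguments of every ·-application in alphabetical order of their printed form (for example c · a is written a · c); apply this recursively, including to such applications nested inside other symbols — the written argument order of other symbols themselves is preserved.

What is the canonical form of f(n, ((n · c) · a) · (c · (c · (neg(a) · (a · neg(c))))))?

Answer: f(n, a · c · c)

Derivation:
Work inside:  ((n · c) · a) · (c · (c · (neg(a) · (a · neg(c)))))
Combine occurrences:  c · c · a
Sort:  a · c · c
Reassemble:  f(n, a · c · c)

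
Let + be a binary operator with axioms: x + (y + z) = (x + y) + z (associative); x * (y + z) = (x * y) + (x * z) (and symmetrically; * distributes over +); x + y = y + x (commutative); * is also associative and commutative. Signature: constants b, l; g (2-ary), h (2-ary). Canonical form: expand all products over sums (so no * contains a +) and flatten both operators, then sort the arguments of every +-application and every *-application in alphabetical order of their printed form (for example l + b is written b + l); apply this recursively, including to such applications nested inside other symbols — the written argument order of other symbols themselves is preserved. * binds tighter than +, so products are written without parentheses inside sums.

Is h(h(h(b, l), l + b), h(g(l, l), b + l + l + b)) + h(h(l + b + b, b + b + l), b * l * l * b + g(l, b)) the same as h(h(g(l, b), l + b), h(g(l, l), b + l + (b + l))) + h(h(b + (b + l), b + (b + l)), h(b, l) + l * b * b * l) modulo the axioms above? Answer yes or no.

Left:  h(h(h(b, l), l + b), h(g(l, l), b + l + l + b)) + h(h(l + b + b, b + b + l), b * l * l * b + g(l, b))
  Merge nested applications:  h(h(h(b, l), b + l), h(g(l, l), b + b + l + l)) + h(h(b + b + l, b + b + l), b * b * l * l + g(l, b))
  Sort arguments:  h(h(b + b + l, b + b + l), b * b * l * l + g(l, b)) + h(h(h(b, l), b + l), h(g(l, l), b + b + l + l))
Right:  h(h(g(l, b), l + b), h(g(l, l), b + l + (b + l))) + h(h(b + (b + l), b + (b + l)), h(b, l) + l * b * b * l)
  Merge nested applications:  h(h(g(l, b), b + l), h(g(l, l), b + b + l + l)) + h(h(b + b + l, b + b + l), b * b * l * l + h(b, l))
  Order the arguments:  h(h(b + b + l, b + b + l), b * b * l * l + h(b, l)) + h(h(g(l, b), b + l), h(g(l, l), b + b + l + l))

Answer: no — h(h(b + b + l, b + b + l), b * b * l * l + g(l, b)) + h(h(h(b, l), b + l), h(g(l, l), b + b + l + l)) vs h(h(b + b + l, b + b + l), b * b * l * l + h(b, l)) + h(h(g(l, b), b + l), h(g(l, l), b + b + l + l))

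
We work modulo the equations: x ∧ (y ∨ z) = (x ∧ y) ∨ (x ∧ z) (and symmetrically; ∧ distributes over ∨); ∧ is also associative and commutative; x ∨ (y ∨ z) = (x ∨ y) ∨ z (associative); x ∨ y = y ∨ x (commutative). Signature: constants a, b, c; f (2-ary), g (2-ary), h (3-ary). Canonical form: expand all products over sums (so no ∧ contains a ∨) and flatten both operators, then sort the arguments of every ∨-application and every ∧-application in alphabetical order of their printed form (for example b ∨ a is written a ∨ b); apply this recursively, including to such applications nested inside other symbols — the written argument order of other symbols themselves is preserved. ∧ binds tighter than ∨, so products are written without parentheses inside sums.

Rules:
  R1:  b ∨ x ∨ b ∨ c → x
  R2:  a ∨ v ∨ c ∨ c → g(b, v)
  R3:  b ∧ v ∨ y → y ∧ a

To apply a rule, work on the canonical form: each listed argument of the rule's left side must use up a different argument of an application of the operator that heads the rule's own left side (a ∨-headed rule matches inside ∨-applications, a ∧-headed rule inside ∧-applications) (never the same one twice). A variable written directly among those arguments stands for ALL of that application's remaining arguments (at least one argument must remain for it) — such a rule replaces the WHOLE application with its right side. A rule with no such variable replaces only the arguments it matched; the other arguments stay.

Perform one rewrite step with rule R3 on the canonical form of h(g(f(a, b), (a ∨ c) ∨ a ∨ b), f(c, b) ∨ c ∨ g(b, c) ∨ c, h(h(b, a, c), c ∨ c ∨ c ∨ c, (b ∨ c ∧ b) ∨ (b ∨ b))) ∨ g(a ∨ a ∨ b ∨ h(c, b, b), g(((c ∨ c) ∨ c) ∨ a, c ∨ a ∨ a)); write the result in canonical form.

Answer: g(a ∨ a ∨ b ∨ h(c, b, b), g(a ∨ c ∨ c ∨ c, a ∨ a ∨ c)) ∨ h(g(f(a, b), a ∨ a ∨ b ∨ c), c ∨ c ∨ f(c, b) ∨ g(b, c), h(h(b, a, c), c ∨ c ∨ c ∨ c, a ∧ b ∨ a ∧ b ∨ a ∧ b))

Derivation:
Canonical form:  g(a ∨ a ∨ b ∨ h(c, b, b), g(a ∨ c ∨ c ∨ c, a ∨ a ∨ c)) ∨ h(g(f(a, b), a ∨ a ∨ b ∨ c), c ∨ c ∨ f(c, b) ∨ g(b, c), h(h(b, a, c), c ∨ c ∨ c ∨ c, b ∨ b ∨ b ∨ b ∧ c))
R3 matches:  uses b ∧ c;  v := c, y := b ∨ b ∨ b
The extension variable absorbs all remaining arguments, so the whole application is rewritten.
Result:  g(a ∨ a ∨ b ∨ h(c, b, b), g(a ∨ c ∨ c ∨ c, a ∨ a ∨ c)) ∨ h(g(f(a, b), a ∨ a ∨ b ∨ c), c ∨ c ∨ f(c, b) ∨ g(b, c), h(h(b, a, c), c ∨ c ∨ c ∨ c, a ∧ b ∨ a ∧ b ∨ a ∧ b))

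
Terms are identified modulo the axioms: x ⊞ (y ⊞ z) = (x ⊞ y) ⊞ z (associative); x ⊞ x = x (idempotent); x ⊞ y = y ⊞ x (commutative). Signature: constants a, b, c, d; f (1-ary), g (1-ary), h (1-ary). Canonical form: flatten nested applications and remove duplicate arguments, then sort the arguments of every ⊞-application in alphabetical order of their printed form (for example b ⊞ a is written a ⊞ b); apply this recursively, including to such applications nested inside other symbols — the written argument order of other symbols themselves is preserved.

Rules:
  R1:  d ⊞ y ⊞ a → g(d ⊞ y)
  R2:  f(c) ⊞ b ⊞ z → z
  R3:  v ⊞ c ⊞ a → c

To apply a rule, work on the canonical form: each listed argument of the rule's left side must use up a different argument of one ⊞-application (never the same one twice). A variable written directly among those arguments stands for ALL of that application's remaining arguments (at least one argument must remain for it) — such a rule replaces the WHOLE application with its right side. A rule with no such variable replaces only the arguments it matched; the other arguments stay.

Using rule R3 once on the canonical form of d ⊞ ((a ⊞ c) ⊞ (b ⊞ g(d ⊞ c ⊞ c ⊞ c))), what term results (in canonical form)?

Answer: c

Derivation:
Canonical form:  a ⊞ b ⊞ c ⊞ d ⊞ g(c ⊞ d)
R3 matches:  uses a, c;  v := b ⊞ d ⊞ g(c ⊞ d)
The extension variable absorbs all remaining arguments, so the whole application is rewritten.
New term:  c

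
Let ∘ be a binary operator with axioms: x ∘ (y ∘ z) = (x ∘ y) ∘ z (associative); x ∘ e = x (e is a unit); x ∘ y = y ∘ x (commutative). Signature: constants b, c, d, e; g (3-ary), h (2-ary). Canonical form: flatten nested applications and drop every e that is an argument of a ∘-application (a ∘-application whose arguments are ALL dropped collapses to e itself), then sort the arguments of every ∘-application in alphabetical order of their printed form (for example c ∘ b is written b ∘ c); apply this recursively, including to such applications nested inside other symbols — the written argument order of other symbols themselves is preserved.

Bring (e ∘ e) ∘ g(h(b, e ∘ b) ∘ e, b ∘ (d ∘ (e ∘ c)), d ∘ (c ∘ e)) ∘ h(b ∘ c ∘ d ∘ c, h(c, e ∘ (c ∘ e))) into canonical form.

Answer: g(h(b, b), b ∘ c ∘ d, c ∘ d) ∘ h(b ∘ c ∘ c ∘ d, h(c, c))

Derivation:
Un-nest:  e ∘ e ∘ g(h(b, e ∘ b) ∘ e, b ∘ (d ∘ (e ∘ c)), d ∘ (c ∘ e)) ∘ h(b ∘ c ∘ d ∘ c, h(c, e ∘ (c ∘ e)))
Simplify inside:  g(h(b, e ∘ b) ∘ e, b ∘ (d ∘ (e ∘ c)), d ∘ (c ∘ e))  →  g(h(b, b), b ∘ c ∘ d, c ∘ d)
Simplify inside:  h(b ∘ c ∘ d ∘ c, h(c, e ∘ (c ∘ e)))  →  h(b ∘ c ∘ c ∘ d, h(c, c))
Drop the unit:  drop e (×2)
Sort arguments:  g(h(b, b), b ∘ c ∘ d, c ∘ d) ∘ h(b ∘ c ∘ c ∘ d, h(c, c))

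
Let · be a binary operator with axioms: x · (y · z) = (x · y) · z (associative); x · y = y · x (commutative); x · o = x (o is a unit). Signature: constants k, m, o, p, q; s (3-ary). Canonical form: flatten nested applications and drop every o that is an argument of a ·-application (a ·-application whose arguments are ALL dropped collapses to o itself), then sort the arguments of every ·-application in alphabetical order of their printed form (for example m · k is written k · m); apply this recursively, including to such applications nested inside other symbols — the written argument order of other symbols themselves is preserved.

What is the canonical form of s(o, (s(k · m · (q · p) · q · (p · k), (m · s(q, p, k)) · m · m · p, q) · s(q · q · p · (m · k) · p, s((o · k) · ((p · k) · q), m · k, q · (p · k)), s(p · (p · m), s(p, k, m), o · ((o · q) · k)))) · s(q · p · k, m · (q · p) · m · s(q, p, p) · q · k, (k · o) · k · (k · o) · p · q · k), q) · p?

Simplify inside:  s(o, (s(k · m · (q · p) · q · (p · k), (m · s(q, p, k)) · m · m · p, q) · s(q · q · p · (m · k) · p, s((o · k) · ((p · k) · q), m · k, q · (p · k)), s(p · (p · m), s(p, k, m), o · ((o · q) · k)))) · s(q · p · k, m · (q · p) · m · s(q, p, p) · q · k, (k · o) · k · (k · o) · p · q · k), q)  →  s(o, s(k · k · m · p · p · q · q, m · m · m · p · s(q, p, k), q) · s(k · m · p · p · q · q, s(k · k · p · q, k · m, k · p · q), s(m · p · p, s(p, k, m), k · q)) · s(k · p · q, k · m · m · p · q · q · s(q, p, p), k · k · k · k · p · q), q)
Sort:  p · s(o, s(k · k · m · p · p · q · q, m · m · m · p · s(q, p, k), q) · s(k · m · p · p · q · q, s(k · k · p · q, k · m, k · p · q), s(m · p · p, s(p, k, m), k · q)) · s(k · p · q, k · m · m · p · q · q · s(q, p, p), k · k · k · k · p · q), q)

Answer: p · s(o, s(k · k · m · p · p · q · q, m · m · m · p · s(q, p, k), q) · s(k · m · p · p · q · q, s(k · k · p · q, k · m, k · p · q), s(m · p · p, s(p, k, m), k · q)) · s(k · p · q, k · m · m · p · q · q · s(q, p, p), k · k · k · k · p · q), q)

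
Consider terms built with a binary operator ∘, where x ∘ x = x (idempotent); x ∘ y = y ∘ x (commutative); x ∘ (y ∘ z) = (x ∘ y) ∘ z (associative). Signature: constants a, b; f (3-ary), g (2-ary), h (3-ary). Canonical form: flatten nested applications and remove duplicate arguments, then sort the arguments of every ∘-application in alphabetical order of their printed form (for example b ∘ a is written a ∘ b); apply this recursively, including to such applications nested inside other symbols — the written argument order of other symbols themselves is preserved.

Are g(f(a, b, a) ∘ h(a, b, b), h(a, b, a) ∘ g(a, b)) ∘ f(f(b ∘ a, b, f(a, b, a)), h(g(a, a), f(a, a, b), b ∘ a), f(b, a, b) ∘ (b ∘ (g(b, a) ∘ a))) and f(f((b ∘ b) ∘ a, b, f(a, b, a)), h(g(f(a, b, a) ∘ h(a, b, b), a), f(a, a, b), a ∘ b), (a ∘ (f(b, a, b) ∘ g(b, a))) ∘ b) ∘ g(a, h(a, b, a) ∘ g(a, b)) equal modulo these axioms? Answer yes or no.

Answer: no — f(f(a ∘ b, b, f(a, b, a)), h(g(a, a), f(a, a, b), a ∘ b), a ∘ b ∘ f(b, a, b) ∘ g(b, a)) ∘ g(f(a, b, a) ∘ h(a, b, b), g(a, b) ∘ h(a, b, a)) vs f(f(a ∘ b, b, f(a, b, a)), h(g(f(a, b, a) ∘ h(a, b, b), a), f(a, a, b), a ∘ b), a ∘ b ∘ f(b, a, b) ∘ g(b, a)) ∘ g(a, g(a, b) ∘ h(a, b, a))

Derivation:
Left:  g(f(a, b, a) ∘ h(a, b, b), h(a, b, a) ∘ g(a, b)) ∘ f(f(b ∘ a, b, f(a, b, a)), h(g(a, a), f(a, a, b), b ∘ a), f(b, a, b) ∘ (b ∘ (g(b, a) ∘ a)))
  Inside:  g(f(a, b, a) ∘ h(a, b, b), h(a, b, a) ∘ g(a, b))  →  g(f(a, b, a) ∘ h(a, b, b), g(a, b) ∘ h(a, b, a))
  Canonicalize subterm:  f(f(b ∘ a, b, f(a, b, a)), h(g(a, a), f(a, a, b), b ∘ a), f(b, a, b) ∘ (b ∘ (g(b, a) ∘ a)))  →  f(f(a ∘ b, b, f(a, b, a)), h(g(a, a), f(a, a, b), a ∘ b), a ∘ b ∘ f(b, a, b) ∘ g(b, a))
  Order the arguments:  f(f(a ∘ b, b, f(a, b, a)), h(g(a, a), f(a, a, b), a ∘ b), a ∘ b ∘ f(b, a, b) ∘ g(b, a)) ∘ g(f(a, b, a) ∘ h(a, b, b), g(a, b) ∘ h(a, b, a))
Right:  f(f((b ∘ b) ∘ a, b, f(a, b, a)), h(g(f(a, b, a) ∘ h(a, b, b), a), f(a, a, b), a ∘ b), (a ∘ (f(b, a, b) ∘ g(b, a))) ∘ b) ∘ g(a, h(a, b, a) ∘ g(a, b))
  Inside:  f(f((b ∘ b) ∘ a, b, f(a, b, a)), h(g(f(a, b, a) ∘ h(a, b, b), a), f(a, a, b), a ∘ b), (a ∘ (f(b, a, b) ∘ g(b, a))) ∘ b)  →  f(f(a ∘ b, b, f(a, b, a)), h(g(f(a, b, a) ∘ h(a, b, b), a), f(a, a, b), a ∘ b), a ∘ b ∘ f(b, a, b) ∘ g(b, a))
  Inside:  g(a, h(a, b, a) ∘ g(a, b))  →  g(a, g(a, b) ∘ h(a, b, a))
  Sort:  f(f(a ∘ b, b, f(a, b, a)), h(g(f(a, b, a) ∘ h(a, b, b), a), f(a, a, b), a ∘ b), a ∘ b ∘ f(b, a, b) ∘ g(b, a)) ∘ g(a, g(a, b) ∘ h(a, b, a))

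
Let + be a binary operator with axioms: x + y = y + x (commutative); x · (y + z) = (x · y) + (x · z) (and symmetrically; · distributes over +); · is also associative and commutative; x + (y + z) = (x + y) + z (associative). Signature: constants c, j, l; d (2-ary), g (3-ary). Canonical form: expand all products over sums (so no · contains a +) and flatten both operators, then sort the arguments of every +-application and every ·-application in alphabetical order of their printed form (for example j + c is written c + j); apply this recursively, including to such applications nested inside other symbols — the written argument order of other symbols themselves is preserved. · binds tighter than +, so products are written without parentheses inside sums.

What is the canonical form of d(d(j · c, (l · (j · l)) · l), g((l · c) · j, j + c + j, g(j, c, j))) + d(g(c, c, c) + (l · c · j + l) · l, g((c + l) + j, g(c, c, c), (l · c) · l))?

Answer: d(c · j · l · l + g(c, c, c) + l · l, g(c + j + l, g(c, c, c), c · l · l)) + d(d(c · j, j · l · l · l), g(c · j · l, c + j + j, g(j, c, j)))

Derivation:
Distribute:  d(d(c · j, j · l · l · l), g(c · j · l, c + j + j, g(j, c, j))) + d(c · j · l · l + g(c, c, c) + l · l, g(c + j + l, g(c, c, c), c · l · l))
Sort:  d(c · j · l · l + g(c, c, c) + l · l, g(c + j + l, g(c, c, c), c · l · l)) + d(d(c · j, j · l · l · l), g(c · j · l, c + j + j, g(j, c, j)))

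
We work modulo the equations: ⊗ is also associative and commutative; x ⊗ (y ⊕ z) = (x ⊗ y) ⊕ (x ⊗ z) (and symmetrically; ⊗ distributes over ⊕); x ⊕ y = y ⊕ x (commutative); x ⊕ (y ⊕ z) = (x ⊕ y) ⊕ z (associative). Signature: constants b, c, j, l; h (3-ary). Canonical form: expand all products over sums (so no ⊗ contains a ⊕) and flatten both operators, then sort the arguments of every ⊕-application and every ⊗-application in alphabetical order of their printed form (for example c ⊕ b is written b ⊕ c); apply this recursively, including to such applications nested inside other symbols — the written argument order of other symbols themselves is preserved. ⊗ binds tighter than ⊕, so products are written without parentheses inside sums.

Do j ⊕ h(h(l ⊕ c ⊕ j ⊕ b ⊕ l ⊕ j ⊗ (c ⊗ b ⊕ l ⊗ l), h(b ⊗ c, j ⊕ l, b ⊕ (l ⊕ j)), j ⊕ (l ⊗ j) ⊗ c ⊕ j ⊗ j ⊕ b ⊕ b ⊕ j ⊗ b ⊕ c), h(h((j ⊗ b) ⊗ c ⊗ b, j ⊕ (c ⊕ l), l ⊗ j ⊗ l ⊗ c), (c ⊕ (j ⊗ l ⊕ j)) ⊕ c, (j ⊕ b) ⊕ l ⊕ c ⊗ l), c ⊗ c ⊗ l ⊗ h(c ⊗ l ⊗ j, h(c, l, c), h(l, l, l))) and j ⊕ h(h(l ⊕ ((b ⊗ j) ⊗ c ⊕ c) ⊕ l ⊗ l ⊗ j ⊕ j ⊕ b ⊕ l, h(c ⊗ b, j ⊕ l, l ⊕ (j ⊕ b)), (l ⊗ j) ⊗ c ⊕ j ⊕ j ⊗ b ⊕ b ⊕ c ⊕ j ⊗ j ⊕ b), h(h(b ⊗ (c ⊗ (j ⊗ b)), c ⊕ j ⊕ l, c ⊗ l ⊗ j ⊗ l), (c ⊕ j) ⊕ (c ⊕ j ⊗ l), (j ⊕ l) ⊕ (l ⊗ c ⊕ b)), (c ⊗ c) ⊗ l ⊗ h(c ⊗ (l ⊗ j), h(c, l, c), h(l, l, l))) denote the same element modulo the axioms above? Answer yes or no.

Left:  j ⊕ h(h(l ⊕ c ⊕ j ⊕ b ⊕ l ⊕ j ⊗ (c ⊗ b ⊕ l ⊗ l), h(b ⊗ c, j ⊕ l, b ⊕ (l ⊕ j)), j ⊕ (l ⊗ j) ⊗ c ⊕ j ⊗ j ⊕ b ⊕ b ⊕ j ⊗ b ⊕ c), h(h((j ⊗ b) ⊗ c ⊗ b, j ⊕ (c ⊕ l), l ⊗ j ⊗ l ⊗ c), (c ⊕ (j ⊗ l ⊕ j)) ⊕ c, (j ⊕ b) ⊕ l ⊕ c ⊗ l), c ⊗ c ⊗ l ⊗ h(c ⊗ l ⊗ j, h(c, l, c), h(l, l, l)))
  Distribute:  j ⊕ h(h(b ⊕ b ⊗ c ⊗ j ⊕ c ⊕ j ⊕ j ⊗ l ⊗ l ⊕ l ⊕ l, h(b ⊗ c, j ⊕ l, b ⊕ j ⊕ l), b ⊕ b ⊕ b ⊗ j ⊕ c ⊕ c ⊗ j ⊗ l ⊕ j ⊕ j ⊗ j), h(h(b ⊗ b ⊗ c ⊗ j, c ⊕ j ⊕ l, c ⊗ j ⊗ l ⊗ l), c ⊕ c ⊕ j ⊕ j ⊗ l, b ⊕ c ⊗ l ⊕ j ⊕ l), c ⊗ c ⊗ h(c ⊗ j ⊗ l, h(c, l, c), h(l, l, l)) ⊗ l)
  Order the arguments:  h(h(b ⊕ b ⊗ c ⊗ j ⊕ c ⊕ j ⊕ j ⊗ l ⊗ l ⊕ l ⊕ l, h(b ⊗ c, j ⊕ l, b ⊕ j ⊕ l), b ⊕ b ⊕ b ⊗ j ⊕ c ⊕ c ⊗ j ⊗ l ⊕ j ⊕ j ⊗ j), h(h(b ⊗ b ⊗ c ⊗ j, c ⊕ j ⊕ l, c ⊗ j ⊗ l ⊗ l), c ⊕ c ⊕ j ⊕ j ⊗ l, b ⊕ c ⊗ l ⊕ j ⊕ l), c ⊗ c ⊗ h(c ⊗ j ⊗ l, h(c, l, c), h(l, l, l)) ⊗ l) ⊕ j
Right:  j ⊕ h(h(l ⊕ ((b ⊗ j) ⊗ c ⊕ c) ⊕ l ⊗ l ⊗ j ⊕ j ⊕ b ⊕ l, h(c ⊗ b, j ⊕ l, l ⊕ (j ⊕ b)), (l ⊗ j) ⊗ c ⊕ j ⊕ j ⊗ b ⊕ b ⊕ c ⊕ j ⊗ j ⊕ b), h(h(b ⊗ (c ⊗ (j ⊗ b)), c ⊕ j ⊕ l, c ⊗ l ⊗ j ⊗ l), (c ⊕ j) ⊕ (c ⊕ j ⊗ l), (j ⊕ l) ⊕ (l ⊗ c ⊕ b)), (c ⊗ c) ⊗ l ⊗ h(c ⊗ (l ⊗ j), h(c, l, c), h(l, l, l)))
  Un-nest:  j ⊕ h(h(b ⊕ b ⊗ c ⊗ j ⊕ c ⊕ j ⊕ j ⊗ l ⊗ l ⊕ l ⊕ l, h(b ⊗ c, j ⊕ l, b ⊕ j ⊕ l), b ⊕ b ⊕ b ⊗ j ⊕ c ⊕ c ⊗ j ⊗ l ⊕ j ⊕ j ⊗ j), h(h(b ⊗ b ⊗ c ⊗ j, c ⊕ j ⊕ l, c ⊗ j ⊗ l ⊗ l), c ⊕ c ⊕ j ⊕ j ⊗ l, b ⊕ c ⊗ l ⊕ j ⊕ l), c ⊗ c ⊗ h(c ⊗ j ⊗ l, h(c, l, c), h(l, l, l)) ⊗ l)
  Sort:  h(h(b ⊕ b ⊗ c ⊗ j ⊕ c ⊕ j ⊕ j ⊗ l ⊗ l ⊕ l ⊕ l, h(b ⊗ c, j ⊕ l, b ⊕ j ⊕ l), b ⊕ b ⊕ b ⊗ j ⊕ c ⊕ c ⊗ j ⊗ l ⊕ j ⊕ j ⊗ j), h(h(b ⊗ b ⊗ c ⊗ j, c ⊕ j ⊕ l, c ⊗ j ⊗ l ⊗ l), c ⊕ c ⊕ j ⊕ j ⊗ l, b ⊕ c ⊗ l ⊕ j ⊕ l), c ⊗ c ⊗ h(c ⊗ j ⊗ l, h(c, l, c), h(l, l, l)) ⊗ l) ⊕ j

Answer: yes — both canonical forms are h(h(b ⊕ b ⊗ c ⊗ j ⊕ c ⊕ j ⊕ j ⊗ l ⊗ l ⊕ l ⊕ l, h(b ⊗ c, j ⊕ l, b ⊕ j ⊕ l), b ⊕ b ⊕ b ⊗ j ⊕ c ⊕ c ⊗ j ⊗ l ⊕ j ⊕ j ⊗ j), h(h(b ⊗ b ⊗ c ⊗ j, c ⊕ j ⊕ l, c ⊗ j ⊗ l ⊗ l), c ⊕ c ⊕ j ⊕ j ⊗ l, b ⊕ c ⊗ l ⊕ j ⊕ l), c ⊗ c ⊗ h(c ⊗ j ⊗ l, h(c, l, c), h(l, l, l)) ⊗ l) ⊕ j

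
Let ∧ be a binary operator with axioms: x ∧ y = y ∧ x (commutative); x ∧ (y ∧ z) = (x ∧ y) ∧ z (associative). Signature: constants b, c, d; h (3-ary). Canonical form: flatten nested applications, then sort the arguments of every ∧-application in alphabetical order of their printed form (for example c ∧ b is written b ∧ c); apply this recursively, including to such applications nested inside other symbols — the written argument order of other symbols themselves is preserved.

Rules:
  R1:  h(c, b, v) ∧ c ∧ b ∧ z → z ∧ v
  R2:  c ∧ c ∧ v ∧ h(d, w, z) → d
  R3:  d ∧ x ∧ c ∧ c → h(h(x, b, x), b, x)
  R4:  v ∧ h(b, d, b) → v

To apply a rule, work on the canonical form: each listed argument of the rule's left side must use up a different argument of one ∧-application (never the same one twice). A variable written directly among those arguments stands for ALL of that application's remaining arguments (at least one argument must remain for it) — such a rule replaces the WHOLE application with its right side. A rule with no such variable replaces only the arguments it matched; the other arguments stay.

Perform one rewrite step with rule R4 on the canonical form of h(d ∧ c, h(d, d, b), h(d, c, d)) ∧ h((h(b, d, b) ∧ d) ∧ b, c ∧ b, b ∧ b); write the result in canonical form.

Canonical form:  h(b ∧ d ∧ h(b, d, b), b ∧ c, b ∧ b) ∧ h(c ∧ d, h(d, d, b), h(d, c, d))
R4 matches:  uses h(b, d, b);  v := b ∧ d
The extension variable absorbs all remaining arguments, so the whole application is rewritten.
New term:  h(b ∧ d, b ∧ c, b ∧ b) ∧ h(c ∧ d, h(d, d, b), h(d, c, d))

Answer: h(b ∧ d, b ∧ c, b ∧ b) ∧ h(c ∧ d, h(d, d, b), h(d, c, d))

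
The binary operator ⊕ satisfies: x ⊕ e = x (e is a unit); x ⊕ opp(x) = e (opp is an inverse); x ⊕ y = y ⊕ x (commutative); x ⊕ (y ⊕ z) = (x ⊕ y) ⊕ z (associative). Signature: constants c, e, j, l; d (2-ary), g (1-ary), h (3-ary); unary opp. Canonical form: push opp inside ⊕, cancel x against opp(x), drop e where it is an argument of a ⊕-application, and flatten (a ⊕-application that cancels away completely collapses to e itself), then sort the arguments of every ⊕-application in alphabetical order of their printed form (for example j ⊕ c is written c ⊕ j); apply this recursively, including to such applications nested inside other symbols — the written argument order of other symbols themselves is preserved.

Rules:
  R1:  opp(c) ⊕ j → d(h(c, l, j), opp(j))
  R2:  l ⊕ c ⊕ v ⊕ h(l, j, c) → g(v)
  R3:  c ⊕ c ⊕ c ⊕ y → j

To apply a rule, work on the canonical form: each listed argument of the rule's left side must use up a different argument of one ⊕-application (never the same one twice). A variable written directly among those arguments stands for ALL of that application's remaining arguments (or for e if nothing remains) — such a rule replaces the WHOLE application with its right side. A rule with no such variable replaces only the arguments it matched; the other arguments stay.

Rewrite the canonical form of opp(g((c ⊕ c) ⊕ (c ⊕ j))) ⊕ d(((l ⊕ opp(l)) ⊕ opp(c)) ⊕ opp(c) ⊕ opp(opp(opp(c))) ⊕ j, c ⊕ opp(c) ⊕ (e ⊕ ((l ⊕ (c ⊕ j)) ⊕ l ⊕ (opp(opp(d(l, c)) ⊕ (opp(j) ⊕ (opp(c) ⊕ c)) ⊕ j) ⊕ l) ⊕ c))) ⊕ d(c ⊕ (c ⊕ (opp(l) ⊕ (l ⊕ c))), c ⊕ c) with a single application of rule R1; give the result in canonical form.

Answer: d(c ⊕ c ⊕ c, c ⊕ c) ⊕ d(d(h(c, l, j), opp(j)) ⊕ opp(c) ⊕ opp(c), c ⊕ c ⊕ d(l, c) ⊕ j ⊕ l ⊕ l ⊕ l) ⊕ opp(g(c ⊕ c ⊕ c ⊕ j))

Derivation:
Canonical form:  d(c ⊕ c ⊕ c, c ⊕ c) ⊕ d(j ⊕ opp(c) ⊕ opp(c) ⊕ opp(c), c ⊕ c ⊕ d(l, c) ⊕ j ⊕ l ⊕ l ⊕ l) ⊕ opp(g(c ⊕ c ⊕ c ⊕ j))
Apply R1:  consuming j, opp(c)
Result:  d(c ⊕ c ⊕ c, c ⊕ c) ⊕ d(d(h(c, l, j), opp(j)) ⊕ opp(c) ⊕ opp(c), c ⊕ c ⊕ d(l, c) ⊕ j ⊕ l ⊕ l ⊕ l) ⊕ opp(g(c ⊕ c ⊕ c ⊕ j))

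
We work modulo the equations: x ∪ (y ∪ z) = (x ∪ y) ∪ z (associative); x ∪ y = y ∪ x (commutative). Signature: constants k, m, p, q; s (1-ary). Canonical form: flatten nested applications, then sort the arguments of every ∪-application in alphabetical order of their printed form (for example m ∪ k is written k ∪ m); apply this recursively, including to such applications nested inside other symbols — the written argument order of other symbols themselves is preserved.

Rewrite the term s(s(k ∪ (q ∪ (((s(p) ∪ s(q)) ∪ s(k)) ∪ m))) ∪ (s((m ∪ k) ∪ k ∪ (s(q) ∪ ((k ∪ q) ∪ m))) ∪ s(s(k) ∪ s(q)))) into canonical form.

Focus inside:  s(k ∪ (q ∪ (((s(p) ∪ s(q)) ∪ s(k)) ∪ m))) ∪ (s((m ∪ k) ∪ k ∪ (s(q) ∪ ((k ∪ q) ∪ m))) ∪ s(s(k) ∪ s(q)))
Merge nested applications:  s(k ∪ (q ∪ (((s(p) ∪ s(q)) ∪ s(k)) ∪ m))) ∪ s((m ∪ k) ∪ k ∪ (s(q) ∪ ((k ∪ q) ∪ m))) ∪ s(s(k) ∪ s(q))
Simplify inside:  s(k ∪ (q ∪ (((s(p) ∪ s(q)) ∪ s(k)) ∪ m)))  →  s(k ∪ m ∪ q ∪ s(k) ∪ s(p) ∪ s(q))
Inside:  s((m ∪ k) ∪ k ∪ (s(q) ∪ ((k ∪ q) ∪ m)))  →  s(k ∪ k ∪ k ∪ m ∪ m ∪ q ∪ s(q))
Order the arguments:  s(k ∪ k ∪ k ∪ m ∪ m ∪ q ∪ s(q)) ∪ s(k ∪ m ∪ q ∪ s(k) ∪ s(p) ∪ s(q)) ∪ s(s(k) ∪ s(q))
Put back:  s(s(k ∪ k ∪ k ∪ m ∪ m ∪ q ∪ s(q)) ∪ s(k ∪ m ∪ q ∪ s(k) ∪ s(p) ∪ s(q)) ∪ s(s(k) ∪ s(q)))

Answer: s(s(k ∪ k ∪ k ∪ m ∪ m ∪ q ∪ s(q)) ∪ s(k ∪ m ∪ q ∪ s(k) ∪ s(p) ∪ s(q)) ∪ s(s(k) ∪ s(q)))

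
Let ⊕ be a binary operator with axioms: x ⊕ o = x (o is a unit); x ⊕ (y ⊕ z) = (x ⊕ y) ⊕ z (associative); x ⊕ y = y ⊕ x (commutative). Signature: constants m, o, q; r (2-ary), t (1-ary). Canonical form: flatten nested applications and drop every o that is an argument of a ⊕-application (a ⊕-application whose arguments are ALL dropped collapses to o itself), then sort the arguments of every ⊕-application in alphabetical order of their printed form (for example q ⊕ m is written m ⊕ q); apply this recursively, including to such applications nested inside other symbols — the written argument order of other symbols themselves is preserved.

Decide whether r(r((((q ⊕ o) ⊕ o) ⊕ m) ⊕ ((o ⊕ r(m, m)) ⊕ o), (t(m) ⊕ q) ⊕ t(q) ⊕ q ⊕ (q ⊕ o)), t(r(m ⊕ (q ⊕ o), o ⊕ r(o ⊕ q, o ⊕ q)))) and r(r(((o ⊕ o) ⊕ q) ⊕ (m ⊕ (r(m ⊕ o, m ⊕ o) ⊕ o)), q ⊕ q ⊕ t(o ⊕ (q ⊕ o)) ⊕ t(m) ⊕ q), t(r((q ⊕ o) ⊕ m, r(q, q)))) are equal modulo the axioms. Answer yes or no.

Left:  r(r((((q ⊕ o) ⊕ o) ⊕ m) ⊕ ((o ⊕ r(m, m)) ⊕ o), (t(m) ⊕ q) ⊕ t(q) ⊕ q ⊕ (q ⊕ o)), t(r(m ⊕ (q ⊕ o), o ⊕ r(o ⊕ q, o ⊕ q))))
  Work inside:  (((q ⊕ o) ⊕ o) ⊕ m) ⊕ ((o ⊕ r(m, m)) ⊕ o)
  Un-nest:  q ⊕ o ⊕ o ⊕ m ⊕ o ⊕ r(m, m) ⊕ o
  Drop the unit:  drop o (×4)
  Sort:  m ⊕ q ⊕ r(m, m)
  Put back:  r(r(m ⊕ q ⊕ r(m, m), q ⊕ q ⊕ q ⊕ t(m) ⊕ t(q)), t(r(m ⊕ q, r(q, q))))
Right:  r(r(((o ⊕ o) ⊕ q) ⊕ (m ⊕ (r(m ⊕ o, m ⊕ o) ⊕ o)), q ⊕ q ⊕ t(o ⊕ (q ⊕ o)) ⊕ t(m) ⊕ q), t(r((q ⊕ o) ⊕ m, r(q, q))))
  Work inside:  ((o ⊕ o) ⊕ q) ⊕ (m ⊕ (r(m ⊕ o, m ⊕ o) ⊕ o))
  Merge nested applications:  o ⊕ o ⊕ q ⊕ m ⊕ r(m ⊕ o, m ⊕ o) ⊕ o
  Inside:  r(m ⊕ o, m ⊕ o)  →  r(m, m)
  Drop the unit:  drop o (×3)
  Order the arguments:  m ⊕ q ⊕ r(m, m)
  Rebuild:  r(r(m ⊕ q ⊕ r(m, m), q ⊕ q ⊕ q ⊕ t(m) ⊕ t(q)), t(r(m ⊕ q, r(q, q))))

Answer: yes — both canonical forms are r(r(m ⊕ q ⊕ r(m, m), q ⊕ q ⊕ q ⊕ t(m) ⊕ t(q)), t(r(m ⊕ q, r(q, q))))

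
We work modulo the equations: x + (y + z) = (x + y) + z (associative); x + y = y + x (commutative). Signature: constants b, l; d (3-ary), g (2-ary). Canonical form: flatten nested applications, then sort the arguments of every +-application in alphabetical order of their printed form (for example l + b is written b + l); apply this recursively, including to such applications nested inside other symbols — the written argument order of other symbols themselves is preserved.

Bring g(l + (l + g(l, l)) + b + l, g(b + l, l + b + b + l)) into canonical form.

Work inside:  l + (l + g(l, l)) + b + l
Un-nest:  l + l + g(l, l) + b + l
Sort arguments:  b + g(l, l) + l + l + l
Reassemble:  g(b + g(l, l) + l + l + l, g(b + l, b + b + l + l))

Answer: g(b + g(l, l) + l + l + l, g(b + l, b + b + l + l))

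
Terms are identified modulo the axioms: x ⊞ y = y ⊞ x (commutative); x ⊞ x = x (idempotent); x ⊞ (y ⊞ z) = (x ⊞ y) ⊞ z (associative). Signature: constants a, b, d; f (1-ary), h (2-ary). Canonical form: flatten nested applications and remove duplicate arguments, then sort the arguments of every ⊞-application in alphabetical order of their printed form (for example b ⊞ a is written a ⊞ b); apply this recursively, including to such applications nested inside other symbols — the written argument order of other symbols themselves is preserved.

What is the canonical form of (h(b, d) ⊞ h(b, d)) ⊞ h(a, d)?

Un-nest:  h(b, d) ⊞ h(b, d) ⊞ h(a, d)
Idempotence:  drop duplicate h(b, d)
Sort arguments:  h(a, d) ⊞ h(b, d)

Answer: h(a, d) ⊞ h(b, d)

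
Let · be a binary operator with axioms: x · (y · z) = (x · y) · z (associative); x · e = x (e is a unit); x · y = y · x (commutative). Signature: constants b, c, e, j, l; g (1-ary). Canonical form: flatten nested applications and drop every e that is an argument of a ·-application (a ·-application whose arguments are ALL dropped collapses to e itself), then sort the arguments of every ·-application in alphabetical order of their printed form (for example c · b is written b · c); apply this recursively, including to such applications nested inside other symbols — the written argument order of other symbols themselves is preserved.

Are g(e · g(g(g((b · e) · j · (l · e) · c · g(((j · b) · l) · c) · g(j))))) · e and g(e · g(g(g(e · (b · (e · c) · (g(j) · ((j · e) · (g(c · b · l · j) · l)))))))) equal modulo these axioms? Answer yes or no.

Left:  g(e · g(g(g((b · e) · j · (l · e) · c · g(((j · b) · l) · c) · g(j))))) · e
  Inside:  g(e · g(g(g((b · e) · j · (l · e) · c · g(((j · b) · l) · c) · g(j)))))  →  g(g(g(g(b · c · g(b · c · j · l) · g(j) · j · l))))
  Units out:  drop e
  Order the arguments:  g(g(g(g(b · c · g(b · c · j · l) · g(j) · j · l))))
Right:  g(e · g(g(g(e · (b · (e · c) · (g(j) · ((j · e) · (g(c · b · l · j) · l))))))))
  Focus inside:  e · g(g(g(e · (b · (e · c) · (g(j) · ((j · e) · (g(c · b · l · j) · l)))))))
  Inside:  g(g(g(e · (b · (e · c) · (g(j) · ((j · e) · (g(c · b · l · j) · l)))))))  →  g(g(g(b · c · g(b · c · j · l) · g(j) · j · l)))
  Drop the unit:  drop e
  Sort arguments:  g(g(g(b · c · g(b · c · j · l) · g(j) · j · l)))
  Reassemble:  g(g(g(g(b · c · g(b · c · j · l) · g(j) · j · l))))

Answer: yes — both canonical forms are g(g(g(g(b · c · g(b · c · j · l) · g(j) · j · l))))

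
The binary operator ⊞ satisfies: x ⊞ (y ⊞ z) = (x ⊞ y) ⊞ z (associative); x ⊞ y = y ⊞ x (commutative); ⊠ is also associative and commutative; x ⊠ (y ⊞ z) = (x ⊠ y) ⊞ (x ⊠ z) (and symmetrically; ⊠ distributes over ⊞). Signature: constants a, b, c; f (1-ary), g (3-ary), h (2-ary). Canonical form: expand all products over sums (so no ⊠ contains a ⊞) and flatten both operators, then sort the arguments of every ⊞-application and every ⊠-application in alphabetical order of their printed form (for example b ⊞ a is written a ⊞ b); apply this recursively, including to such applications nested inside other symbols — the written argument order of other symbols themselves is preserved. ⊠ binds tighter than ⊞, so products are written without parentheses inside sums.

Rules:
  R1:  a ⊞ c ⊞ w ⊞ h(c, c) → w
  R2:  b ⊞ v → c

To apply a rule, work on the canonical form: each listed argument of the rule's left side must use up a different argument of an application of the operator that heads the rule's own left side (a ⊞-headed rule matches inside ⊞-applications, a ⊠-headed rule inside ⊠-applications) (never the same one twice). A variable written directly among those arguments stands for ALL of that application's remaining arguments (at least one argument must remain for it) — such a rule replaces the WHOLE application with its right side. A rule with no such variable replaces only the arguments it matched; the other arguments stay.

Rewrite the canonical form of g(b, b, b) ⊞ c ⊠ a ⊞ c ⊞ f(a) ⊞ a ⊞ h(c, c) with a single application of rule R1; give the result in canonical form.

Answer: a ⊠ c ⊞ f(a) ⊞ g(b, b, b)

Derivation:
Canonical form:  a ⊞ a ⊠ c ⊞ c ⊞ f(a) ⊞ g(b, b, b) ⊞ h(c, c)
R1 matches:  uses a, c, h(c, c);  w := a ⊠ c ⊞ f(a) ⊞ g(b, b, b)
The variable takes the whole remainder — replace the entire application.
New term:  a ⊠ c ⊞ f(a) ⊞ g(b, b, b)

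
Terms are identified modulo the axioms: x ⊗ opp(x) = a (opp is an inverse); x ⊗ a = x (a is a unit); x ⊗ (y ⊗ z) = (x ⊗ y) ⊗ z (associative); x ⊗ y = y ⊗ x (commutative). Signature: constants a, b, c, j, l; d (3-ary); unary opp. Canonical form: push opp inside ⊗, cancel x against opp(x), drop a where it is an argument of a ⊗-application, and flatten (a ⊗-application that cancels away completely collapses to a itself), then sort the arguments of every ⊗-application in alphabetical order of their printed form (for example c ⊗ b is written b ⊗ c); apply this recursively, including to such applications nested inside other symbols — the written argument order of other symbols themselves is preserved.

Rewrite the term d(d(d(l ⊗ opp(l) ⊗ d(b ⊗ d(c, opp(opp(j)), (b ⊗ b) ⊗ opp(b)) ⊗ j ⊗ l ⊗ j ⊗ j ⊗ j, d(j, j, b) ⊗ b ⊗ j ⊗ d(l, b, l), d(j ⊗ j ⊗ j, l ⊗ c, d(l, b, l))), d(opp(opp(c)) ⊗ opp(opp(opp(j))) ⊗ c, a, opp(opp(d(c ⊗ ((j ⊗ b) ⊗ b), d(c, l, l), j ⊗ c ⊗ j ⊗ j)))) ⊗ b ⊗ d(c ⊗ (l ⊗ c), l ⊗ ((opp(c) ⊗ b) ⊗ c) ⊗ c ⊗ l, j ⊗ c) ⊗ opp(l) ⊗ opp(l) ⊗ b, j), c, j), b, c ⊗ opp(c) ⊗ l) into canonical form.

Answer: d(d(d(d(b ⊗ d(c, j, b) ⊗ j ⊗ j ⊗ j ⊗ j ⊗ l, b ⊗ d(j, j, b) ⊗ d(l, b, l) ⊗ j, d(j ⊗ j ⊗ j, c ⊗ l, d(l, b, l))), b ⊗ b ⊗ d(c ⊗ c ⊗ l, b ⊗ c ⊗ l ⊗ l, c ⊗ j) ⊗ d(c ⊗ c ⊗ opp(j), a, d(b ⊗ b ⊗ c ⊗ j, d(c, l, l), c ⊗ j ⊗ j ⊗ j)) ⊗ opp(l) ⊗ opp(l), j), c, j), b, l)

Derivation:
Work inside:  d(opp(opp(c)) ⊗ opp(opp(opp(j))) ⊗ c, a, opp(opp(d(c ⊗ ((j ⊗ b) ⊗ b), d(c, l, l), j ⊗ c ⊗ j ⊗ j)))) ⊗ b ⊗ d(c ⊗ (l ⊗ c), l ⊗ ((opp(c) ⊗ b) ⊗ c) ⊗ c ⊗ l, j ⊗ c) ⊗ opp(l) ⊗ opp(l) ⊗ b
Push opp inside:  distribute opp over ⊗ and collapse double opp
Combine occurrences:  d(c ⊗ c ⊗ opp(j), a, d(b ⊗ b ⊗ c ⊗ j, d(c, l, l), c ⊗ j ⊗ j ⊗ j)) ⊗ b ⊗ b ⊗ d(c ⊗ c ⊗ l, b ⊗ c ⊗ l ⊗ l, c ⊗ j) ⊗ opp(l) ⊗ opp(l)
Sort:  b ⊗ b ⊗ d(c ⊗ c ⊗ l, b ⊗ c ⊗ l ⊗ l, c ⊗ j) ⊗ d(c ⊗ c ⊗ opp(j), a, d(b ⊗ b ⊗ c ⊗ j, d(c, l, l), c ⊗ j ⊗ j ⊗ j)) ⊗ opp(l) ⊗ opp(l)
Rebuild:  d(d(d(d(b ⊗ d(c, j, b) ⊗ j ⊗ j ⊗ j ⊗ j ⊗ l, b ⊗ d(j, j, b) ⊗ d(l, b, l) ⊗ j, d(j ⊗ j ⊗ j, c ⊗ l, d(l, b, l))), b ⊗ b ⊗ d(c ⊗ c ⊗ l, b ⊗ c ⊗ l ⊗ l, c ⊗ j) ⊗ d(c ⊗ c ⊗ opp(j), a, d(b ⊗ b ⊗ c ⊗ j, d(c, l, l), c ⊗ j ⊗ j ⊗ j)) ⊗ opp(l) ⊗ opp(l), j), c, j), b, l)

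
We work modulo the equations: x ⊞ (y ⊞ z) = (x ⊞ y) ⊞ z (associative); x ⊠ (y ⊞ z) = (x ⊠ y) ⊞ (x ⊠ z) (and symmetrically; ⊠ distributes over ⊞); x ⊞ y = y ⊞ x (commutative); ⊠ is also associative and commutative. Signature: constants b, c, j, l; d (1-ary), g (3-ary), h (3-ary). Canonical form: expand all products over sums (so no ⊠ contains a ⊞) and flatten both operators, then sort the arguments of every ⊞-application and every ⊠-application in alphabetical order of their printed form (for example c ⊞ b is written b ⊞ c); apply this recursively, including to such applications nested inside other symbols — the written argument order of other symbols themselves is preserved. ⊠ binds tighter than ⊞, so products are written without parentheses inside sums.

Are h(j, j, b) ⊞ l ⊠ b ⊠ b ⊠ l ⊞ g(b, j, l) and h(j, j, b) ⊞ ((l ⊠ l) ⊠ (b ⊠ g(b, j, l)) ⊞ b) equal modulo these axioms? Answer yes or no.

Left:  h(j, j, b) ⊞ l ⊠ b ⊠ b ⊠ l ⊞ g(b, j, l)
  Merge nested applications:  h(j, j, b) ⊞ b ⊠ b ⊠ l ⊠ l ⊞ g(b, j, l)
  Sort:  b ⊠ b ⊠ l ⊠ l ⊞ g(b, j, l) ⊞ h(j, j, b)
Right:  h(j, j, b) ⊞ ((l ⊠ l) ⊠ (b ⊠ g(b, j, l)) ⊞ b)
  Flatten:  h(j, j, b) ⊞ b ⊠ g(b, j, l) ⊠ l ⊠ l ⊞ b
  Order the arguments:  b ⊞ b ⊠ g(b, j, l) ⊠ l ⊠ l ⊞ h(j, j, b)

Answer: no — b ⊠ b ⊠ l ⊠ l ⊞ g(b, j, l) ⊞ h(j, j, b) vs b ⊞ b ⊠ g(b, j, l) ⊠ l ⊠ l ⊞ h(j, j, b)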